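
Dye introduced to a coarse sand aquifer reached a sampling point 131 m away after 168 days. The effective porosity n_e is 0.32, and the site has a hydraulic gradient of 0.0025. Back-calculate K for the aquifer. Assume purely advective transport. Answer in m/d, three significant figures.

v = L / t = 131 / 168 = 0.7798 m/d
K = v · n / i = 0.7798 × 0.32 / 0.0025 = 99.8 m/d

99.8 m/d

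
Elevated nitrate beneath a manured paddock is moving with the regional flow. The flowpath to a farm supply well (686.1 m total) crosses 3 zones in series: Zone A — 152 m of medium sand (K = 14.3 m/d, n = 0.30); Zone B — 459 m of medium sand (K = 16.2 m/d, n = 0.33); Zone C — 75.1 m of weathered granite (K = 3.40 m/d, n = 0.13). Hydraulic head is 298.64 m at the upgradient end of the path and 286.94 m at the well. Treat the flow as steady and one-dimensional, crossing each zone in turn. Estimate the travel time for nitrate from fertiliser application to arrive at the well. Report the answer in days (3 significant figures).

1080 days

Total head drop ΔH = 298.64 − 286.94 = 11.70 m
Continuity: the same q passes through each zone, so ΔH = q·Σ(L_j/K_j) — the zones act as resistances in series.
Σ(L/K) = 152/14.3 + 459/16.2 + 75.1/3.40 = 10.63 + 28.33 + 22.09 = 61.05 d
q = ΔH / Σ(L/K) = 11.70 / 61.05 = 0.1916 m/d (same in every zone)
Zone A: v = q/n = 0.1916/0.30 = 0.6388 m/d → t_A = 152/0.6388 = 237.9 d
Zone B: v = q/n = 0.1916/0.33 = 0.5807 m/d → t_B = 459/0.5807 = 790.4 d
Zone C: v = q/n = 0.1916/0.13 = 1.474 m/d → t_C = 75.1/1.474 = 50.94 d
Total t = 237.9 + 790.4 + 50.94 = 1079 d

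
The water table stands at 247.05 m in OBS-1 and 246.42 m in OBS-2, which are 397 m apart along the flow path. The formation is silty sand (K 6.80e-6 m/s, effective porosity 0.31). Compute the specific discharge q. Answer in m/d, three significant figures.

Hydraulic gradient i = (247.05 − 246.42) / 397 = 0.63 / 397 = 0.001587
K = 6.80e-6 m/s × 86400 s/d = 0.5875 m/d
Darcy flux q = K·i = 0.5875 × 0.001587 = 9.323e-4 m/d

9.32e-4 m/d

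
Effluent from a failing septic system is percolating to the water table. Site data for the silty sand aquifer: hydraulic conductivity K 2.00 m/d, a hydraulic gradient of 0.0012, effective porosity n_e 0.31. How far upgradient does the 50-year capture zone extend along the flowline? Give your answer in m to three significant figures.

Specific discharge q = 2.00 × 0.0012 = 0.002400 m/d
v_s = q/n_e = 0.002400/0.31 = 0.007742 m/d
T = 50 yr × 365 = 18250 d
L = v × T = 0.007742 × 18250 = 141.3 m

141 m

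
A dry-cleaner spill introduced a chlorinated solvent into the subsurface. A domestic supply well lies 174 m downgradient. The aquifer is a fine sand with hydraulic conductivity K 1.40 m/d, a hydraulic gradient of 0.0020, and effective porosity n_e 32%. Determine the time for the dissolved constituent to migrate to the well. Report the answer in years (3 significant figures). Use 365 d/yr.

Darcy flux q = K·i = 1.40 × 0.0020 = 0.002800 m/d
Seepage velocity v = q / n = 0.002800 / 0.32 = 0.008750 m/d
t = L / v = 174 / 0.008750 = 19890 d
   = 19890 / 365 = 54.5 yr

54.5 years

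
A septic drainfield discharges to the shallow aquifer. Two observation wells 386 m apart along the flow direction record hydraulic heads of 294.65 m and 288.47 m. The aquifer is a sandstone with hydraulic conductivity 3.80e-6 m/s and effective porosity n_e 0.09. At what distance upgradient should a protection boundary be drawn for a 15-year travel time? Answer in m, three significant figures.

320 m

Hydraulic gradient i = (294.65 − 288.47) / 386 = 6.18 / 386 = 0.01601
K = 3.80e-6 m/s × 86400 s/d = 0.3283 m/d
Specific discharge q = 0.3283 × 0.01601 = 0.005257 m/d
v_s = q/n_e = 0.005257/0.09 = 0.05841 m/d
T = 15 yr × 365 = 5475 d
L = v × T = 0.05841 × 5475 = 319.8 m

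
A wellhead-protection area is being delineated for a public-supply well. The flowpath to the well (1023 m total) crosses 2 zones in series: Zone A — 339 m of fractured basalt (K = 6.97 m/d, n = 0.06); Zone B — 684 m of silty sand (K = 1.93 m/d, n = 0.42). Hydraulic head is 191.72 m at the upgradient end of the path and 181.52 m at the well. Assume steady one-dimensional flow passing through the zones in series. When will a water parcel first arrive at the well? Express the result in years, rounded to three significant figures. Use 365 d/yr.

33.3 years

Total head drop ΔH = 191.72 − 181.52 = 10.20 m
Steady 1-D flow in series ⇒ the Darcy flux q is identical in every zone and the zone head losses add (resistances L/K in series).
Σ(L/K) = 339/6.97 + 684/1.93 = 48.64 + 354.4 = 403.0 d
q = ΔH / Σ(L/K) = 10.20 / 403.0 = 0.02531 m/d (same in every zone)
Zone A: v = q/n = 0.02531/0.06 = 0.4218 m/d → t_A = 339/0.4218 = 803.7 d
Zone B: v = q/n = 0.02531/0.42 = 0.06026 m/d → t_B = 684/0.06026 = 11350 d
Total t = 803.7 + 11350 = 12160 d
   = 12160 / 365 = 33.3 yr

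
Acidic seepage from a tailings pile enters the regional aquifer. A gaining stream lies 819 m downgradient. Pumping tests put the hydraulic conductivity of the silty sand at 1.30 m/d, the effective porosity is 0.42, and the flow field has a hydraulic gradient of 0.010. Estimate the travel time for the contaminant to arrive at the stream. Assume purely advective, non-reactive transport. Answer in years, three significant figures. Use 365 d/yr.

Darcy flux q = K·i = 1.30 × 0.010 = 0.01300 m/d
v = Ki/n = 1.30·0.010/0.42 = 0.03095 m/d
t = L / v = 819 / 0.03095 = 26460 d
   = 26460 / 365 = 72.5 yr

72.5 years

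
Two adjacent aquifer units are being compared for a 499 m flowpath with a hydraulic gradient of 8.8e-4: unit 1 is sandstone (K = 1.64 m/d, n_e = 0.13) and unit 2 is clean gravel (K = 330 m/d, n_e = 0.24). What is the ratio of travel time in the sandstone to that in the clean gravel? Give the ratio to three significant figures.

109

Unit 1 (sandstone): v = 1.64×8.8e-4/0.13 = 0.01110 m/d, t = 499/0.01110 = 44950 d
Unit 2 (clean gravel): v = 330×8.8e-4/0.24 = 1.210 m/d, t = 499/1.210 = 412.4 d
t(sandstone) / t(clean gravel) = 44950/412.4 = 109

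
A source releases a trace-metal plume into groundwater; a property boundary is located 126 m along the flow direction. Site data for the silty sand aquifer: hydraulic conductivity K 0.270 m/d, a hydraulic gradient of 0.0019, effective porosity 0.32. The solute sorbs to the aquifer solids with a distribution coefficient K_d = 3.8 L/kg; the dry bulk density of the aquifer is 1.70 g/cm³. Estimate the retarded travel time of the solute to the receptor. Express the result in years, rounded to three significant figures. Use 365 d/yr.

q = Ki = 0.270 × 0.0019 = 5.130e-4 m/d
Seepage velocity v = q / n = 5.130e-4 / 0.32 = 0.001603 m/d
Retardation R = 1 + ρ_b·K_d/n = 1 + 1.70×3.8/0.32 = 21.19
Contaminant velocity v_c = v/R = 0.001603/21.19 = 7.566e-5 m/d
t = L/v_c = 126/7.566e-5 = 1.665e6 d
   = 1.665e6/365 = 4560 yr

4560 years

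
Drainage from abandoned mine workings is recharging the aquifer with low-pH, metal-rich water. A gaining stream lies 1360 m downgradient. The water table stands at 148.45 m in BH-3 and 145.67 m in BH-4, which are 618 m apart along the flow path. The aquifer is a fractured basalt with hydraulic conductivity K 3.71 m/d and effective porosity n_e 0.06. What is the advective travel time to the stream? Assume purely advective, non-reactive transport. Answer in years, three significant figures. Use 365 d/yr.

Hydraulic gradient i = (148.45 − 145.67) / 618 = 2.78 / 618 = 0.004498
q = Ki = 3.71 × 0.004498 = 0.01669 m/d
Seepage velocity v = q / n = 0.01669 / 0.06 = 0.2781 m/d
t = L / v = 1360 / 0.2781 = 4889 d
   = 4889 / 365 = 13.4 yr

13.4 years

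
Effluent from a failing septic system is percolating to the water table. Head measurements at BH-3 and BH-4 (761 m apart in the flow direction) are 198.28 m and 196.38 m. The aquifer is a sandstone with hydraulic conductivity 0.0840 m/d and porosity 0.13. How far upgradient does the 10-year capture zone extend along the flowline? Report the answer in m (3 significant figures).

5.89 m

Hydraulic gradient i = (198.28 − 196.38) / 761 = 1.90 / 761 = 0.002497
Darcy flux q = K·i = 0.0840 × 0.002497 = 2.097e-4 m/d
v = Ki/n = 0.0840·0.002497/0.13 = 0.001613 m/d
T = 10 yr × 365 = 3650 d
L = v × T = 0.001613 × 3650 = 5.888 m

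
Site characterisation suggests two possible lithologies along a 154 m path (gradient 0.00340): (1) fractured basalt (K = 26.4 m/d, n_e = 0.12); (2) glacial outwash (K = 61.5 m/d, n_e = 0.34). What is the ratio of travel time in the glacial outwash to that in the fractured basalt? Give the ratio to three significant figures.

Unit 1 (fractured basalt): v = 26.4×0.0034/0.12 = 0.7480 m/d, t = 154/0.7480 = 205.9 d
Unit 2 (glacial outwash): v = 61.5×0.0034/0.34 = 0.6150 m/d, t = 154/0.6150 = 250.4 d
t(glacial outwash) / t(fractured basalt) = 250.4/205.9 = 1.22

1.22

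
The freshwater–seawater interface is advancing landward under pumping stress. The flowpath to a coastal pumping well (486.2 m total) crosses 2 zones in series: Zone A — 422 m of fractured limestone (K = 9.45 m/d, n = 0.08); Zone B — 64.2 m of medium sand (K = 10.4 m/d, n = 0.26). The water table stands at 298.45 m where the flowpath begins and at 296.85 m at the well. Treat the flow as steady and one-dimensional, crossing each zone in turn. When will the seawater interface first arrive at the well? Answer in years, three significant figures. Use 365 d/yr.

Total head drop ΔH = 298.45 − 296.85 = 1.60 m
Continuity: the same q passes through each zone, so ΔH = q·Σ(L_j/K_j) — the zones act as resistances in series.
Σ(L/K) = 422/9.45 + 64.2/10.4 = 44.66 + 6.173 = 50.83 d
q = ΔH / Σ(L/K) = 1.60 / 50.83 = 0.03148 m/d (same in every zone)
Zone A: v = q/n = 0.03148/0.08 = 0.3935 m/d → t_A = 422/0.3935 = 1072 d
Zone B: v = q/n = 0.03148/0.26 = 0.1211 m/d → t_B = 64.2/0.1211 = 530.3 d
Total t = 1072 + 530.3 = 1603 d
   = 1603 / 365 = 4.39 yr

4.39 years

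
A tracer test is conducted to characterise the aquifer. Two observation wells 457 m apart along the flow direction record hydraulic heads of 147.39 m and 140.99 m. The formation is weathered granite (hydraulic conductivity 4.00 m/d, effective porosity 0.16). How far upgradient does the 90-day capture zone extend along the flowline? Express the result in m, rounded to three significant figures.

Hydraulic gradient i = (147.39 − 140.99) / 457 = 6.40 / 457 = 0.01400
Darcy flux q = K·i = 4.00 × 0.01400 = 0.05602 m/d
Average linear velocity = 0.05602 / 0.16 = 0.3501 m/d
L = v × T = 0.3501 × 90 = 31.51 m

31.5 m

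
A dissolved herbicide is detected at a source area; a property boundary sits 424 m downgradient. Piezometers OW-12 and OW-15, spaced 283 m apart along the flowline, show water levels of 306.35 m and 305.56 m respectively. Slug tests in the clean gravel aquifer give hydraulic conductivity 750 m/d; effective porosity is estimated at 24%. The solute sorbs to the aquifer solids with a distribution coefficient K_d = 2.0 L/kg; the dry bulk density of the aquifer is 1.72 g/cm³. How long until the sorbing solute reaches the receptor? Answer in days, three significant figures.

Hydraulic gradient i = (306.35 − 305.56) / 283 = 0.79 / 283 = 0.002792
Specific discharge q = 750 × 0.002792 = 2.094 m/d
v_s = q/n_e = 2.094/0.24 = 8.723 m/d
Retardation R = 1 + ρ_b·K_d/n = 1 + 1.72×2.0/0.24 = 15.33
Contaminant velocity v_c = v/R = 8.723/15.33 = 0.5689 m/d
t = L/v_c = 424/0.5689 = 745.3 d

745 days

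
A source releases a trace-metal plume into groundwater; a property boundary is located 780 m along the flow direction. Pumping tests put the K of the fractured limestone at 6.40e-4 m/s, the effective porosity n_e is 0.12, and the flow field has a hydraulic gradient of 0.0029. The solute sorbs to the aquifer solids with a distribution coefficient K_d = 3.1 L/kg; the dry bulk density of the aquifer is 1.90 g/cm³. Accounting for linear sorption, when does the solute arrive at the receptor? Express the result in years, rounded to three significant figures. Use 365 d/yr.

80.1 years

K = 6.40e-4 m/s × 86400 s/d = 55.30 m/d
Specific discharge q = 55.30 × 0.0029 = 0.1604 m/d
v = Ki/n = 55.30·0.0029/0.12 = 1.336 m/d
Retardation R = 1 + ρ_b·K_d/n = 1 + 1.90×3.1/0.12 = 50.08
Contaminant velocity v_c = v/R = 1.336/50.08 = 0.02668 m/d
t = L/v_c = 780/0.02668 = 29230 d
   = 29230/365 = 80.1 yr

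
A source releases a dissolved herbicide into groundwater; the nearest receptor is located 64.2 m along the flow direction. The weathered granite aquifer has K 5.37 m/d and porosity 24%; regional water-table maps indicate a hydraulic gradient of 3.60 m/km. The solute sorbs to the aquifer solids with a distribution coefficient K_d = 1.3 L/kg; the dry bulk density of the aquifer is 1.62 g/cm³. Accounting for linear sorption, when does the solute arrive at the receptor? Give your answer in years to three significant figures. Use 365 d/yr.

Darcy flux q = K·i = 5.37 × 0.0036 = 0.01933 m/d
Seepage velocity v = q / n = 0.01933 / 0.24 = 0.08055 m/d
Retardation R = 1 + ρ_b·K_d/n = 1 + 1.62×1.3/0.24 = 9.775
Contaminant velocity v_c = v/R = 0.08055/9.775 = 0.008240 m/d
t = L/v_c = 64.2/0.008240 = 7791 d
   = 7791/365 = 21.3 yr

21.3 years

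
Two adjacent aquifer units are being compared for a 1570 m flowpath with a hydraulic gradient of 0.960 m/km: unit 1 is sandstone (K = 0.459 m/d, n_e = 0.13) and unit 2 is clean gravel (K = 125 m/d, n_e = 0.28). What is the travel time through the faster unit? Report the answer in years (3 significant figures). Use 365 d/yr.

10.0 years

Unit 1 (sandstone): v = 0.459×9.6e-4/0.13 = 0.003390 m/d, t = 1570/0.003390 = 463200 d
Unit 2 (clean gravel): v = 125×9.6e-4/0.28 = 0.4286 m/d, t = 1570/0.4286 = 3663 d
Faster: 3663 d / 365 = 10.0 yr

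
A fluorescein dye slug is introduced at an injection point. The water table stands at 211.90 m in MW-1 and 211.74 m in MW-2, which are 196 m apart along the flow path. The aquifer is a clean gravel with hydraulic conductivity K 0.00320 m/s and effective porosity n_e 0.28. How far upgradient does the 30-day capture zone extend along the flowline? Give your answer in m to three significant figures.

Hydraulic gradient i = (211.90 − 211.74) / 196 = 0.16 / 196 = 8.163e-4
K = 0.00320 m/s × 86400 s/d = 276.5 m/d
q = Ki = 276.5 × 8.163e-4 = 0.2257 m/d
v_s = q/n_e = 0.2257/0.28 = 0.8061 m/d
L = v × T = 0.8061 × 30 = 24.18 m

24.2 m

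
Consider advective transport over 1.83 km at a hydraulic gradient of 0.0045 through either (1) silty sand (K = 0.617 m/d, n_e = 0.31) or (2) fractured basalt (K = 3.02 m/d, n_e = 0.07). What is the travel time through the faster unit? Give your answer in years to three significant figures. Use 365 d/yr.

Unit 1 (silty sand): v = 0.617×0.0045/0.31 = 0.008956 m/d, t = 1830/0.008956 = 204300 d
Unit 2 (fractured basalt): v = 3.02×0.0045/0.07 = 0.1941 m/d, t = 1830/0.1941 = 9426 d
Faster: 9426 d / 365 = 25.8 yr

25.8 years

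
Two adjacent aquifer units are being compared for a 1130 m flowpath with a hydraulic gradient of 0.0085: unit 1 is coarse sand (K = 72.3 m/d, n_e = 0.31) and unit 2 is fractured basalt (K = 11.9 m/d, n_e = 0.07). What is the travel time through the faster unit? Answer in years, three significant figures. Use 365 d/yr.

Unit 1 (coarse sand): v = 72.3×0.0085/0.31 = 1.982 m/d, t = 1130/1.982 = 570.0 d
Unit 2 (fractured basalt): v = 11.9×0.0085/0.07 = 1.445 m/d, t = 1130/1.445 = 782.0 d
Faster: 570.0 d / 365 = 1.56 yr

1.56 years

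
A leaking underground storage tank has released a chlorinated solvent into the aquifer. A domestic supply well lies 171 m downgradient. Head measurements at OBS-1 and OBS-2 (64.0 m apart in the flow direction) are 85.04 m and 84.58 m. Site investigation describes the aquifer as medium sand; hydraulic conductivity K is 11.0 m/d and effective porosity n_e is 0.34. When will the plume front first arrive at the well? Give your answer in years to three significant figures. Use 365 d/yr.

Hydraulic gradient i = (85.04 − 84.58) / 64.0 = 0.46 / 64.0 = 0.007188
Darcy flux q = K·i = 11.0 × 0.007188 = 0.07906 m/d
v_s = q/n_e = 0.07906/0.34 = 0.2325 m/d
t = L / v = 171 / 0.2325 = 735.4 d
   = 735.4 / 365 = 2.01 yr

2.01 years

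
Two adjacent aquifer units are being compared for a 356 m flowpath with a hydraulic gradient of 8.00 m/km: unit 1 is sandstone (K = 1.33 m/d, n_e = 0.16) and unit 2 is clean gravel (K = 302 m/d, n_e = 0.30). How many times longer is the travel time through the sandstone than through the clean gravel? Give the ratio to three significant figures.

121

Unit 1 (sandstone): v = 1.33×0.0080/0.16 = 0.06650 m/d, t = 356/0.06650 = 5353 d
Unit 2 (clean gravel): v = 302×0.0080/0.30 = 8.053 m/d, t = 356/8.053 = 44.21 d
t(sandstone) / t(clean gravel) = 5353/44.21 = 121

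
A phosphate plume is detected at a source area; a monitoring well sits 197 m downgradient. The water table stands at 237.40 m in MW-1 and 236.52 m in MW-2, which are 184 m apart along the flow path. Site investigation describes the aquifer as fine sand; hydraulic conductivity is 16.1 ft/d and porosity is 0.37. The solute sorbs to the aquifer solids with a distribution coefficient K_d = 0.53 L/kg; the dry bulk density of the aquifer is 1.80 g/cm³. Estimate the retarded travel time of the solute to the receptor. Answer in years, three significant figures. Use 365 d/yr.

Hydraulic gradient i = (237.40 − 236.52) / 184 = 0.88 / 184 = 0.004783
K = 16.1 ft/d × 0.3048 = 4.907 m/d
q = Ki = 4.907 × 0.004783 = 0.02347 m/d
v_s = q/n_e = 0.02347/0.37 = 0.06343 m/d
Retardation R = 1 + ρ_b·K_d/n = 1 + 1.80×0.53/0.37 = 3.578
Contaminant velocity v_c = v/R = 0.06343/3.578 = 0.01773 m/d
t = L/v_c = 197/0.01773 = 11110 d
   = 11110/365 = 30.4 yr

30.4 years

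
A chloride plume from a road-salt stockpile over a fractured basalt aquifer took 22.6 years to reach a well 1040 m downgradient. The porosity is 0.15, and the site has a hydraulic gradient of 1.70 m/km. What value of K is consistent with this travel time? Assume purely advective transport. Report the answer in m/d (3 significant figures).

t = 22.6 years = 8249 d
v = L / t = 1040 / 8249 = 0.1261 m/d
K = v · n / i = 0.1261 × 0.15 / 0.0017 = 11.1 m/d

11.1 m/d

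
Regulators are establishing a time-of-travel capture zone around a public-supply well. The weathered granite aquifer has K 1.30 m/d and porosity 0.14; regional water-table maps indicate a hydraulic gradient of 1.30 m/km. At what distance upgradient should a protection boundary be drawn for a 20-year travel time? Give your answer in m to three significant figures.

Specific discharge q = 1.30 × 0.0013 = 0.001690 m/d
v_s = q/n_e = 0.001690/0.14 = 0.01207 m/d
T = 20 yr × 365 = 7300 d
L = v × T = 0.01207 × 7300 = 88.12 m

88.1 m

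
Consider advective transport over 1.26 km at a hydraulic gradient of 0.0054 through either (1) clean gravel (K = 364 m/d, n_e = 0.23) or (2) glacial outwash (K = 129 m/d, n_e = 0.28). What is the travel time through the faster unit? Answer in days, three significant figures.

Unit 1 (clean gravel): v = 364×0.0054/0.23 = 8.546 m/d, t = 1260/8.546 = 147.4 d
Unit 2 (glacial outwash): v = 129×0.0054/0.28 = 2.488 m/d, t = 1260/2.488 = 506.5 d
Faster unit: t = 147 d

147 days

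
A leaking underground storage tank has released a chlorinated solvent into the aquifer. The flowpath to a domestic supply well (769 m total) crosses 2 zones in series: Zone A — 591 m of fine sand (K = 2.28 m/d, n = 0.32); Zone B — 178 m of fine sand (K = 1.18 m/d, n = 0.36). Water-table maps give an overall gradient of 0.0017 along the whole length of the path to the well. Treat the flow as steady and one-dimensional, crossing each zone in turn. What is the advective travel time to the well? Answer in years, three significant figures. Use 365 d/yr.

For zones in series the flux q is common to all zones; the equivalent conductivity is the harmonic (thickness-weighted) mean, K_eq = L_total / Σ(L_j/K_j).
Σ(L/K) = 591/2.28 + 178/1.18 = 259.2 + 150.8 = 410.1 d
K_eq = L_total / Σ(L/K) = 769 / 410.1 = 1.875 m/d
q = K_eq · i = 1.875 × 0.0017 = 0.003188 m/d (same in every zone)
Zone A: v = q/n = 0.003188/0.32 = 0.009963 m/d → t_A = 591/0.009963 = 59320 d
Zone B: v = q/n = 0.003188/0.36 = 0.008856 m/d → t_B = 178/0.008856 = 20100 d
Total t = 59320 + 20100 = 79420 d
   = 79420 / 365 = 218 yr

218 years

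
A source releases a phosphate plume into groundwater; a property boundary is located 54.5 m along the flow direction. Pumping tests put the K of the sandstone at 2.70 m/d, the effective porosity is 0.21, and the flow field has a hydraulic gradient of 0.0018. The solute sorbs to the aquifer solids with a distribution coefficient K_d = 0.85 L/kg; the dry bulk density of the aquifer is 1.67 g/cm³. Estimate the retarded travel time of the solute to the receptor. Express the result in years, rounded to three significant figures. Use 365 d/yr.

50.1 years

q = Ki = 2.70 × 0.0018 = 0.004860 m/d
v = Ki/n = 2.70·0.0018/0.21 = 0.02314 m/d
Retardation R = 1 + ρ_b·K_d/n = 1 + 1.67×0.85/0.21 = 7.760
Contaminant velocity v_c = v/R = 0.02314/7.760 = 0.002983 m/d
t = L/v_c = 54.5/0.002983 = 18270 d
   = 18270/365 = 50.1 yr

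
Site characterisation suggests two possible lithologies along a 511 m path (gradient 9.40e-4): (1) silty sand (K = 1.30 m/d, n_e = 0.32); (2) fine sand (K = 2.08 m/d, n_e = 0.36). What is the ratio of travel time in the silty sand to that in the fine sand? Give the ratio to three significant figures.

Unit 1 (silty sand): v = 1.30×9.4e-4/0.32 = 0.003819 m/d, t = 511/0.003819 = 133800 d
Unit 2 (fine sand): v = 2.08×9.4e-4/0.36 = 0.005431 m/d, t = 511/0.005431 = 94090 d
t(silty sand) / t(fine sand) = 133800/94090 = 1.42

1.42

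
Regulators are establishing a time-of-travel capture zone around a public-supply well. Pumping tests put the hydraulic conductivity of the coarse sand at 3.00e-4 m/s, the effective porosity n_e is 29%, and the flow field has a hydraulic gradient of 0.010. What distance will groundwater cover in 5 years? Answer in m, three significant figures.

1630 m

K = 3.00e-4 m/s × 86400 s/d = 25.92 m/d
Specific discharge q = 25.92 × 0.010 = 0.2592 m/d
v_s = q/n_e = 0.2592/0.29 = 0.8938 m/d
T = 5 yr × 365 = 1825 d
L = v × T = 0.8938 × 1825 = 1631 m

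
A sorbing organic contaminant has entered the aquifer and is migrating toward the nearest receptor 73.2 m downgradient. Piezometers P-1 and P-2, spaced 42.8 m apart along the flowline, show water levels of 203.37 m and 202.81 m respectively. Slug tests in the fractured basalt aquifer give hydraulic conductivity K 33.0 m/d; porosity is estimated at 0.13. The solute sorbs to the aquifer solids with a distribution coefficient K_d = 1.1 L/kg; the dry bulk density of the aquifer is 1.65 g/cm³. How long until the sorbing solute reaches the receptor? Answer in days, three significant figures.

330 days

Hydraulic gradient i = (203.37 − 202.81) / 42.8 = 0.56 / 42.8 = 0.01308
q = Ki = 33.0 × 0.01308 = 0.4318 m/d
v_s = q/n_e = 0.4318/0.13 = 3.321 m/d
Retardation R = 1 + ρ_b·K_d/n = 1 + 1.65×1.1/0.13 = 14.96
Contaminant velocity v_c = v/R = 3.321/14.96 = 0.2220 m/d
t = L/v_c = 73.2/0.2220 = 329.7 d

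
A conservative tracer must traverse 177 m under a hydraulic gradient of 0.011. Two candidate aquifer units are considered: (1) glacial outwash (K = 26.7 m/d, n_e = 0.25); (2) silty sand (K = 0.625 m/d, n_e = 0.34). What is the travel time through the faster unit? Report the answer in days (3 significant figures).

Unit 1 (glacial outwash): v = 26.7×0.011/0.25 = 1.175 m/d, t = 177/1.175 = 150.7 d
Unit 2 (silty sand): v = 0.625×0.011/0.34 = 0.02022 m/d, t = 177/0.02022 = 8753 d
Faster unit: t = 151 d

151 days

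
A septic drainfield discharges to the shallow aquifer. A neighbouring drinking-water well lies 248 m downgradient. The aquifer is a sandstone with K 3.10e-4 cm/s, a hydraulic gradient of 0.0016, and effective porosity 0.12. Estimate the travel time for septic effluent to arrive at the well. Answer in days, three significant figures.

69400 days

K = 3.10e-4 cm/s × 864 = 0.2678 m/d
Specific discharge q = 0.2678 × 0.0016 = 4.285e-4 m/d
v = Ki/n = 0.2678·0.0016/0.12 = 0.003571 m/d
t = L / v = 248 / 0.003571 = 69440 d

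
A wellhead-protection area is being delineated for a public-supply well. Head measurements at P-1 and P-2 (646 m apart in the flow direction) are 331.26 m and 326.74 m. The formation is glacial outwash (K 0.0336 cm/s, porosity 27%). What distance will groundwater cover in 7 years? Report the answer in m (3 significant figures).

1920 m

Hydraulic gradient i = (331.26 − 326.74) / 646 = 4.52 / 646 = 0.006997
K = 0.0336 cm/s × 864 = 29.03 m/d
Darcy flux q = K·i = 29.03 × 0.006997 = 0.2031 m/d
Seepage velocity v = q / n = 0.2031 / 0.27 = 0.7523 m/d
T = 7 yr × 365 = 2555 d
L = v × T = 0.7523 × 2555 = 1922 m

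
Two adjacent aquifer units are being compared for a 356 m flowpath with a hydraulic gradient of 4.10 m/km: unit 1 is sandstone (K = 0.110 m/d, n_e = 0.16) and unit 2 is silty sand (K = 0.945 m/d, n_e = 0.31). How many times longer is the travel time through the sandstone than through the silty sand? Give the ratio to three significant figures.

Unit 1 (sandstone): v = 0.110×0.0041/0.16 = 0.002819 m/d, t = 356/0.002819 = 126300 d
Unit 2 (silty sand): v = 0.945×0.0041/0.31 = 0.01250 m/d, t = 356/0.01250 = 28480 d
t(sandstone) / t(silty sand) = 126300/28480 = 4.43

4.43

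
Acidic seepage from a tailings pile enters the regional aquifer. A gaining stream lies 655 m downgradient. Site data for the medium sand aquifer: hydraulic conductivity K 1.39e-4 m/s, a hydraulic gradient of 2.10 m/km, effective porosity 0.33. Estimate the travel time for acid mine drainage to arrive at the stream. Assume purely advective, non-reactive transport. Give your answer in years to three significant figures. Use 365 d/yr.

23.5 years

K = 1.39e-4 m/s × 86400 s/d = 12.01 m/d
Darcy flux q = K·i = 12.01 × 0.0021 = 0.02522 m/d
v = Ki/n = 12.01·0.0021/0.33 = 0.07642 m/d
t = L / v = 655 / 0.07642 = 8571 d
   = 8571 / 365 = 23.5 yr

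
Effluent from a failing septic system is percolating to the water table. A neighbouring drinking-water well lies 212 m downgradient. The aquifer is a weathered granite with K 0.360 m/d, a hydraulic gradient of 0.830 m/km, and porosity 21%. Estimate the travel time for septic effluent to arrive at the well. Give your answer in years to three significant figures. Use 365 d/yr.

Specific discharge q = 0.360 × 8.3e-4 = 2.988e-4 m/d
Seepage velocity v = q / n = 2.988e-4 / 0.21 = 0.001423 m/d
t = L / v = 212 / 0.001423 = 149000 d
   = 149000 / 365 = 408 yr

408 years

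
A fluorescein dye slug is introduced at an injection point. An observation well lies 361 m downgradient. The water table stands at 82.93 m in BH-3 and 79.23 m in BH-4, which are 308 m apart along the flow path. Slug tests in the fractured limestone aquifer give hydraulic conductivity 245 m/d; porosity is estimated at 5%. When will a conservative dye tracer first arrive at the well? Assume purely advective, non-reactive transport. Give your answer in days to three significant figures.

6.13 days

Hydraulic gradient i = (82.93 − 79.23) / 308 = 3.70 / 308 = 0.01201
Specific discharge q = 245 × 0.01201 = 2.943 m/d
v = Ki/n = 245·0.01201/0.05 = 58.86 m/d
t = L / v = 361 / 58.86 = 6.133 d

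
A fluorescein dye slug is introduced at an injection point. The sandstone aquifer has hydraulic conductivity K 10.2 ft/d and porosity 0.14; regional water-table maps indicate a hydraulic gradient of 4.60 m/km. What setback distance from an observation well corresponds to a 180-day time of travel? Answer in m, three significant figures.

K = 10.2 ft/d × 0.3048 = 3.109 m/d
q = Ki = 3.109 × 0.0046 = 0.01430 m/d
v = Ki/n = 3.109·0.0046/0.14 = 0.1022 m/d
L = v × T = 0.1022 × 180 = 18.39 m

18.4 m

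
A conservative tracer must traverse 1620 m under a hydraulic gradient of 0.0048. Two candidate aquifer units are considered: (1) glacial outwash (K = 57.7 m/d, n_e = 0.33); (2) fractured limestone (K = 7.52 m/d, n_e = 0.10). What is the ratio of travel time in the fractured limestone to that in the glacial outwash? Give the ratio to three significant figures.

2.33

Unit 1 (glacial outwash): v = 57.7×0.0048/0.33 = 0.8393 m/d, t = 1620/0.8393 = 1930 d
Unit 2 (fractured limestone): v = 7.52×0.0048/0.10 = 0.3610 m/d, t = 1620/0.3610 = 4488 d
t(fractured limestone) / t(glacial outwash) = 4488/1930 = 2.33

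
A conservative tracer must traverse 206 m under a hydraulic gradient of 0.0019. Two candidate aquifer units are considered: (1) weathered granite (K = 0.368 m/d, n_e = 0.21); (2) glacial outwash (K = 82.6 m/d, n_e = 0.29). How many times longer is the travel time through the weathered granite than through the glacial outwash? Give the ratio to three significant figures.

163

Unit 1 (weathered granite): v = 0.368×0.0019/0.21 = 0.003330 m/d, t = 206/0.003330 = 61870 d
Unit 2 (glacial outwash): v = 82.6×0.0019/0.29 = 0.5412 m/d, t = 206/0.5412 = 380.7 d
t(weathered granite) / t(glacial outwash) = 61870/380.7 = 163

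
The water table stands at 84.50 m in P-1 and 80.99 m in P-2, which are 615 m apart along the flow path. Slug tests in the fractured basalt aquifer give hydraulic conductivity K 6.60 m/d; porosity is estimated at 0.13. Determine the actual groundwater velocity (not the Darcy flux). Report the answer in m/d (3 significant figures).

Hydraulic gradient i = (84.50 − 80.99) / 615 = 3.51 / 615 = 0.005707
q = Ki = 6.60 × 0.005707 = 0.03767 m/d
v_s = q/n_e = 0.03767/0.13 = 0.2898 m/d

0.290 m/d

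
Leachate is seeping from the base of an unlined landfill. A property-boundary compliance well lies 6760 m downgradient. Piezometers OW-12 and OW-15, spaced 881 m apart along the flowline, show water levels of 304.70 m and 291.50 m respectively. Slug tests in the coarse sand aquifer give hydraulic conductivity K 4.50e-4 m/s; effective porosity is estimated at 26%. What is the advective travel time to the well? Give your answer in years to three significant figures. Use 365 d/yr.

8.27 years

Hydraulic gradient i = (304.70 − 291.50) / 881 = 13.20 / 881 = 0.01498
K = 4.50e-4 m/s × 86400 s/d = 38.88 m/d
Darcy flux q = K·i = 38.88 × 0.01498 = 0.5825 m/d
Seepage velocity v = q / n = 0.5825 / 0.26 = 2.241 m/d
t = L / v = 6760 / 2.241 = 3017 d
   = 3017 / 365 = 8.27 yr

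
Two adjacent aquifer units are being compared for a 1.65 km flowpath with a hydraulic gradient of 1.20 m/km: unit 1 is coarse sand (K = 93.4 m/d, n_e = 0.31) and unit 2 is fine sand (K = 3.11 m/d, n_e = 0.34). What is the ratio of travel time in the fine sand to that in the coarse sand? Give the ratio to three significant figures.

32.9

Unit 1 (coarse sand): v = 93.4×0.0012/0.31 = 0.3615 m/d, t = 1650/0.3615 = 4564 d
Unit 2 (fine sand): v = 3.11×0.0012/0.34 = 0.01098 m/d, t = 1650/0.01098 = 150300 d
t(fine sand) / t(coarse sand) = 150300/4564 = 32.9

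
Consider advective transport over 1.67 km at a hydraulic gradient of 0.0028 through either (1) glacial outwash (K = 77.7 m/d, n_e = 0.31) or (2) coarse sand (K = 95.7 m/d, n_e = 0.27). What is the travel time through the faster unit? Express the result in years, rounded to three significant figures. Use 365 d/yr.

4.61 years

Unit 1 (glacial outwash): v = 77.7×0.0028/0.31 = 0.7018 m/d, t = 1670/0.7018 = 2380 d
Unit 2 (coarse sand): v = 95.7×0.0028/0.27 = 0.9924 m/d, t = 1670/0.9924 = 1683 d
Faster: 1683 d / 365 = 4.61 yr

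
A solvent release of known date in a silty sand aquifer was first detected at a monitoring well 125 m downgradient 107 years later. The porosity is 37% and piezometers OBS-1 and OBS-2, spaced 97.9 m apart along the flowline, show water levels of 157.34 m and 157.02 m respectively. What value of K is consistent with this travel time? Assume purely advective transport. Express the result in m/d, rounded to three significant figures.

Hydraulic gradient i = (157.34 − 157.02) / 97.9 = 0.32 / 97.9 = 0.003269
t = 107 years = 39060 d
v = L / t = 125 / 39060 = 0.003201 m/d
K = v · n / i = 0.003201 × 0.37 / 0.003269 = 0.362 m/d

0.362 m/d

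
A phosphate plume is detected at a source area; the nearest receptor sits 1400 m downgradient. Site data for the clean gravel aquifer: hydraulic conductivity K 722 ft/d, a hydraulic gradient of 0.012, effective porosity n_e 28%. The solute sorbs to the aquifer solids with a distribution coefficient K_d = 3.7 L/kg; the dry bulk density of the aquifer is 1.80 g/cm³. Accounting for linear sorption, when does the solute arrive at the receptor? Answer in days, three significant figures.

K = 722 ft/d × 0.3048 = 220.1 m/d
q = Ki = 220.1 × 0.012 = 2.641 m/d
v_s = q/n_e = 2.641/0.28 = 9.431 m/d
Retardation R = 1 + ρ_b·K_d/n = 1 + 1.80×3.7/0.28 = 24.79
Contaminant velocity v_c = v/R = 9.431/24.79 = 0.3805 m/d
t = L/v_c = 1400/0.3805 = 3679 d

3680 days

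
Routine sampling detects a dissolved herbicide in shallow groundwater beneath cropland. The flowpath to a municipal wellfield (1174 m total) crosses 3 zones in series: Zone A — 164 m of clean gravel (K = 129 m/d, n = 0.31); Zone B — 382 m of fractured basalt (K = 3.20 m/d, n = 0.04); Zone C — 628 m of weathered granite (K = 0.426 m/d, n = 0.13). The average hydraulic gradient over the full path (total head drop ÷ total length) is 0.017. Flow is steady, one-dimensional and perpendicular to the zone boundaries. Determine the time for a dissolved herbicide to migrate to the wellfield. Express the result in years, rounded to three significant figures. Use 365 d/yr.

Steady 1-D flow in series ⇒ the Darcy flux q is identical in every zone and the zone head losses add (resistances L/K in series).
Σ(L/K) = 164/129 + 382/3.20 + 628/0.426 = 1.271 + 119.4 + 1474 = 1595 d
K_eq = L_total / Σ(L/K) = 1174 / 1595 = 0.7361 m/d
q = K_eq · i = 0.7361 × 0.017 = 0.01251 m/d (same in every zone)
Zone A: v = q/n = 0.01251/0.31 = 0.04037 m/d → t_A = 164/0.04037 = 4063 d
Zone B: v = q/n = 0.01251/0.04 = 0.3129 m/d → t_B = 382/0.3129 = 1221 d
Zone C: v = q/n = 0.01251/0.13 = 0.09626 m/d → t_C = 628/0.09626 = 6524 d
Total t = 4063 + 1221 + 6524 = 11810 d
   = 11810 / 365 = 32.3 yr

32.3 years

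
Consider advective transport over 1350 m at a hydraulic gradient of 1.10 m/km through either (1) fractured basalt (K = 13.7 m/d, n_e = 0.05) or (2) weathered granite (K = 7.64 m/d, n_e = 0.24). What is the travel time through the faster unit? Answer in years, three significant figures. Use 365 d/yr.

12.3 years

Unit 1 (fractured basalt): v = 13.7×0.0011/0.05 = 0.3014 m/d, t = 1350/0.3014 = 4479 d
Unit 2 (weathered granite): v = 7.64×0.0011/0.24 = 0.03502 m/d, t = 1350/0.03502 = 38550 d
Faster: 4479 d / 365 = 12.3 yr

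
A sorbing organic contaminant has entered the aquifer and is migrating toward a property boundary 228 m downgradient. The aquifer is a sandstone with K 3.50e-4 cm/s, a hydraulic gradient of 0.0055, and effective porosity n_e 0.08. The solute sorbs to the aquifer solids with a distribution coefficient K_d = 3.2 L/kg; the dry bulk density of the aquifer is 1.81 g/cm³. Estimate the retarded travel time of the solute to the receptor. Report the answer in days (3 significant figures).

805000 days

K = 3.50e-4 cm/s × 864 = 0.3024 m/d
q = Ki = 0.3024 × 0.0055 = 0.001663 m/d
v_s = q/n_e = 0.001663/0.08 = 0.02079 m/d
Retardation R = 1 + ρ_b·K_d/n = 1 + 1.81×3.2/0.08 = 73.40
Contaminant velocity v_c = v/R = 0.02079/73.40 = 2.832e-4 m/d
t = L/v_c = 228/2.832e-4 = 805000 d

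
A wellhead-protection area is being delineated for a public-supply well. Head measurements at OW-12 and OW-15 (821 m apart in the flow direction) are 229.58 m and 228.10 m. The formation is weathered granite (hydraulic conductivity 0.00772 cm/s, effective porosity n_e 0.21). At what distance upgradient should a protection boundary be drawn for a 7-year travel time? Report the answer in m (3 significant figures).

146 m

Hydraulic gradient i = (229.58 − 228.10) / 821 = 1.48 / 821 = 0.001803
K = 0.00772 cm/s × 864 = 6.670 m/d
q = Ki = 6.670 × 0.001803 = 0.01202 m/d
v = Ki/n = 6.670·0.001803/0.21 = 0.05726 m/d
T = 7 yr × 365 = 2555 d
L = v × T = 0.05726 × 2555 = 146.3 m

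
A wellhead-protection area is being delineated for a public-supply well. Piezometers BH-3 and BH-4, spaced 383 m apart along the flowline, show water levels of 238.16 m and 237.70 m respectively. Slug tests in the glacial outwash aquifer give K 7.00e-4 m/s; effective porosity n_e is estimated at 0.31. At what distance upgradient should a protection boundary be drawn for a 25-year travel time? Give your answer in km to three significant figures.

2.14 km

Hydraulic gradient i = (238.16 − 237.70) / 383 = 0.46 / 383 = 0.001201
K = 7.00e-4 m/s × 86400 s/d = 60.48 m/d
q = Ki = 60.48 × 0.001201 = 0.07264 m/d
Seepage velocity v = q / n = 0.07264 / 0.31 = 0.2343 m/d
T = 25 yr × 365 = 9125 d
L = v × T = 0.2343 × 9125 = 2138 m
   = 2.14 km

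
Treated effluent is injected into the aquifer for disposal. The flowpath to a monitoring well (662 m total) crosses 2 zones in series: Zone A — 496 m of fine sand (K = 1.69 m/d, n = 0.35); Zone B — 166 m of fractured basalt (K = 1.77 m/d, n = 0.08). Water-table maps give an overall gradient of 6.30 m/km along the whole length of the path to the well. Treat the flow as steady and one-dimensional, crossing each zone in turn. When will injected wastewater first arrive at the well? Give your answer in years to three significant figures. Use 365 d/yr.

47.5 years

For zones in series the flux q is common to all zones; the equivalent conductivity is the harmonic (thickness-weighted) mean, K_eq = L_total / Σ(L_j/K_j).
Σ(L/K) = 496/1.69 + 166/1.77 = 293.5 + 93.79 = 387.3 d
K_eq = L_total / Σ(L/K) = 662 / 387.3 = 1.709 m/d
q = K_eq · i = 1.709 × 0.0063 = 0.01077 m/d (same in every zone)
Zone A: v = q/n = 0.01077/0.35 = 0.03077 m/d → t_A = 496/0.03077 = 16120 d
Zone B: v = q/n = 0.01077/0.08 = 0.1346 m/d → t_B = 166/0.1346 = 1233 d
Total t = 16120 + 1233 = 17350 d
   = 17350 / 365 = 47.5 yr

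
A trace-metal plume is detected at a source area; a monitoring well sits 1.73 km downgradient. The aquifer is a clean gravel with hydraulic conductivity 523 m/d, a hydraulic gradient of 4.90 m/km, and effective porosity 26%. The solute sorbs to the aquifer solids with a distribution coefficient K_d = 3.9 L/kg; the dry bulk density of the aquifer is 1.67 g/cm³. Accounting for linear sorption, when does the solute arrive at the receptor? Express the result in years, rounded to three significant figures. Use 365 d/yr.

12.5 years

Specific discharge q = 523 × 0.0049 = 2.563 m/d
Average linear velocity = 2.563 / 0.26 = 9.857 m/d
Retardation R = 1 + ρ_b·K_d/n = 1 + 1.67×3.9/0.26 = 26.05
Contaminant velocity v_c = v/R = 9.857/26.05 = 0.3784 m/d
L = 1.73 km = 1730 m
t = L/v_c = 1730/0.3784 = 4572 d
   = 4572/365 = 12.5 yr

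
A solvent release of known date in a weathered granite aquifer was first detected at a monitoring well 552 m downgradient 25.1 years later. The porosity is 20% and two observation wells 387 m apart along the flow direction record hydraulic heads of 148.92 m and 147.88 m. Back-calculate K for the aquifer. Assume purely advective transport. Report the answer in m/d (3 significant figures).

Hydraulic gradient i = (148.92 − 147.88) / 387 = 1.04 / 387 = 0.002687
t = 25.1 years = 9162 d
v = L / t = 552 / 9162 = 0.06025 m/d
K = v · n / i = 0.06025 × 0.20 / 0.002687 = 4.48 m/d

4.48 m/d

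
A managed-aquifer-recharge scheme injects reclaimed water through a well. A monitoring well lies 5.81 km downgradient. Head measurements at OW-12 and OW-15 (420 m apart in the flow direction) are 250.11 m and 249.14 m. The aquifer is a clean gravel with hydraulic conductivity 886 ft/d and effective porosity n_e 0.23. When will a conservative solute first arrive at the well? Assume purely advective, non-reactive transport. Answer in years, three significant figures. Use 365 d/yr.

Hydraulic gradient i = (250.11 − 249.14) / 420 = 0.97 / 420 = 0.002310
K = 886 ft/d × 0.3048 = 270.1 m/d
Specific discharge q = 270.1 × 0.002310 = 0.6237 m/d
Average linear velocity = 0.6237 / 0.23 = 2.712 m/d
L = 5.81 km = 5810 m
t = L / v = 5810 / 2.712 = 2143 d
   = 2143 / 365 = 5.87 yr

5.87 years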